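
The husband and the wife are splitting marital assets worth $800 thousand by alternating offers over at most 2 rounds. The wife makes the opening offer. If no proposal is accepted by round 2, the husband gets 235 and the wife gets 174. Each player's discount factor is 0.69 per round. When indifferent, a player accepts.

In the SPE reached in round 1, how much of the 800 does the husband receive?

431.94

Round 2 (the husband proposes): the wife gets 174 if talks fail, so the husband offers 174 and keeps 626.
Round 1 (the wife proposes): the husband can get 626 next round, worth 0.69 × 626 = 431.94 now. The wife offers 431.94 and keeps 800 − 431.94 = 368.06.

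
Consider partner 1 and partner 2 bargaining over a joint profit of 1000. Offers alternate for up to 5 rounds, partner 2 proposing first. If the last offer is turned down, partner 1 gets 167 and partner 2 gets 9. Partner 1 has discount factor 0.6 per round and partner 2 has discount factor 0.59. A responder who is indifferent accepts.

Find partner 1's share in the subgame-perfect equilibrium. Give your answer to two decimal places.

Round 5 (partner 2 proposes): partner 1 gets 167 if talks fail, so partner 2 offers 167 and keeps 833.
Round 4 (partner 1 proposes): partner 2 can get 833 next round, worth 0.59 × 833 = 491.47 now, so partner 1 offers 491.47, keeping 508.53.
Round 3 (partner 2 proposes): partner 1 can get 508.53 next round, worth 0.6 × 508.53 = 305.118 now; partner 2 offers that and keeps 694.882.
Round 2 (partner 1 proposes): partner 2 can get 694.882 next round, worth 0.59 × 694.882 = 409.98038 now; partner 1 offers that and keeps 590.01962.
Round 1 (partner 2 proposes): partner 1 can get 590.01962 next round, worth 0.6 × 590.01962 = 354.011772 now; partner 2 offers that and keeps 645.988228.

354.01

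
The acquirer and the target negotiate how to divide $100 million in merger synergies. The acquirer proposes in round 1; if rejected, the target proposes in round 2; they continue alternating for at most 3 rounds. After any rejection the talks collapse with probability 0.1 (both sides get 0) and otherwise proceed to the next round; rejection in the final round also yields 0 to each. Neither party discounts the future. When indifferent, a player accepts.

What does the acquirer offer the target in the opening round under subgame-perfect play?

9

Round 3 (the acquirer proposes): rejection yields 0 for the target; the acquirer offers 0 and keeps 100.
Round 2 (the target proposes): rejecting gives the acquirer an expected 0.9 × 100 = 90. The target offers 90 and keeps 100 − 90 = 10.
Round 1 (the acquirer proposes): rejecting gives the target an expected 0.9 × 10 = 9; the acquirer offers that and keeps 91.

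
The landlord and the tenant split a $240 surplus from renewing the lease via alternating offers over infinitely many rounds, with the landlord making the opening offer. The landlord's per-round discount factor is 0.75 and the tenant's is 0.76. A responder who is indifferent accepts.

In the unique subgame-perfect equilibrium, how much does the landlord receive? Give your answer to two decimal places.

133.95

Let x be the landlord's share when the landlord proposes and y be the tenant's share when the tenant proposes.
The tenant accepts iff offered ≥ 0.76·y, so x = 240 − 0.76y. Symmetrically y = 240 − 0.75x.
Substituting: x = 240 − 0.76(240 − 0.75x), giving x(1 − 0.75·0.76) = 240(1 − 0.76).
So x = 240 × 0.24 / 0.43 ≈ 133.9535, and the tenant receives 240 − x ≈ 106.0465.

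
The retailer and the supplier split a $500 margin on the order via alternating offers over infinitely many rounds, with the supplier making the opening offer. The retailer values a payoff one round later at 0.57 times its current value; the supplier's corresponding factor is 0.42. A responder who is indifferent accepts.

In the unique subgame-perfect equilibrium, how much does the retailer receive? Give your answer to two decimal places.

217.33

In a stationary SPE each proposer offers the other exactly their discounted continuation value.
If the supplier keeps x when proposing and the retailer keeps y when proposing, then x = 500 − 0.57y and y = 500 − 0.42x.
Solving: x = 500(1 − 0.57) / (1 − 0.42·0.57) = 215 / 0.7606 ≈ 282.6716.
The retailer gets 500 − 282.6716 ≈ 217.3284.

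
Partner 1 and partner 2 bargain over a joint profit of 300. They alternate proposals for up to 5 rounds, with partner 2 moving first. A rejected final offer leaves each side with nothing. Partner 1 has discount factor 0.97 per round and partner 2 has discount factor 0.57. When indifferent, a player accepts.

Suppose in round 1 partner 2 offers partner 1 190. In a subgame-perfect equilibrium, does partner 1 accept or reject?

Reject

Round 5 (partner 2 proposes): rejection yields 0 for partner 1; partner 2 offers 0 and keeps 300.
Round 4 (partner 1 proposes): partner 2 can get 300 next round, worth 0.57 × 300 = 171 now, so partner 1 offers 171, keeping 129.
Round 3 (partner 2 proposes): partner 1 can get 129 next round, worth 0.97 × 129 = 125.13 now, so partner 2 offers 125.13, keeping 174.87.
Round 2 (partner 1 proposes): partner 2 can get 174.87 next round, worth 0.57 × 174.87 = 99.6759 now; partner 1 offers that and keeps 200.3241.
So by rejecting in round 1, partner 1 gets 200.3241 next round, worth 0.97 × 200.3241 = 194.314377 now.
Offer 190 < 194.314377, so partner 1 rejects.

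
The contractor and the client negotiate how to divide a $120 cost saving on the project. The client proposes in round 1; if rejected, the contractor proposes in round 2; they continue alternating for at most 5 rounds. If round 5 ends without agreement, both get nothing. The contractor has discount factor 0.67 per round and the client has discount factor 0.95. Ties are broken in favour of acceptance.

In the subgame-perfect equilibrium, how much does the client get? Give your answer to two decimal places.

By backward induction:
Round 5 (the client proposes): rejection yields 0 for the contractor; the client offers 0 and keeps 120.
Round 4 (the contractor proposes): the client can get 120 next round, worth 0.95 × 120 = 114 now, so the contractor offers 114, keeping 6.
Round 3 (the client proposes): the contractor can get 6 next round, worth 0.67 × 6 = 4.02 now, so the client offers 4.02, keeping 115.98.
Round 2 (the contractor proposes): the client can get 115.98 next round, worth 0.95 × 115.98 = 110.181 now, so the contractor offers 110.181, keeping 9.819.
Round 1 (the client proposes): the contractor can get 9.819 next round, worth 0.67 × 9.819 = 6.57873 now. The client offers 6.57873 and keeps 120 − 6.57873 = 113.42127.

113.42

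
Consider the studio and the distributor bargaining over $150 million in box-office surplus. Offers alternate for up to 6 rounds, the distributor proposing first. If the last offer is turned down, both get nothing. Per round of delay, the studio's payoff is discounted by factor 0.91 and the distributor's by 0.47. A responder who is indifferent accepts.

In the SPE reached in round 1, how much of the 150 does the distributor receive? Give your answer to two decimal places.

By backward induction:
Round 6 (the studio proposes): rejection yields 0 for the distributor; the studio offers 0 and keeps 150.
Round 5 (the distributor proposes): the studio can get 150 next round, worth 0.91 × 150 = 136.5 now. The distributor offers 136.5 and keeps 150 − 136.5 = 13.5.
Round 4 (the studio proposes): the distributor can get 13.5 next round, worth 0.47 × 13.5 = 6.345 now, so the studio offers 6.345, keeping 143.655.
Round 3 (the distributor proposes): the studio can get 143.655 next round, worth 0.91 × 143.655 = 130.72605 now; the distributor offers that and keeps 19.27395.
Round 2 (the studio proposes): the distributor can get 19.27395 next round, worth 0.47 × 19.27395 = 9.0587565 now. The studio offers 9.0587565 and keeps 150 − 9.0587565 = 140.9412435.
Round 1 (the distributor proposes): the studio can get 140.9412435 next round, worth 0.91 × 140.9412435 = 128.256531585 now, so the distributor offers 128.256531585, keeping 21.743468415.

21.74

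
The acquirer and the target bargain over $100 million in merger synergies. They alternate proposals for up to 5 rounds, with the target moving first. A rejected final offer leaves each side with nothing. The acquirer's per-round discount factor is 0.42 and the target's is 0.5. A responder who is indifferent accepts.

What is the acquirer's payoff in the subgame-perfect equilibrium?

25.41

Round 5 (the target proposes): the acquirer will accept anything ≥ 0, so the target offers 0 and keeps 100.
Round 4 (the acquirer proposes): the target can get 100 next round, worth 0.5 × 100 = 50 now, so the acquirer offers 50, keeping 50.
Round 3 (the target proposes): the acquirer can get 50 next round, worth 0.42 × 50 = 21 now, so the target offers 21, keeping 79.
Round 2 (the acquirer proposes): the target can get 79 next round, worth 0.5 × 79 = 39.5 now. The acquirer offers 39.5 and keeps 100 − 39.5 = 60.5.
Round 1 (the target proposes): the acquirer can get 60.5 next round, worth 0.42 × 60.5 = 25.41 now; the target offers that and keeps 74.59.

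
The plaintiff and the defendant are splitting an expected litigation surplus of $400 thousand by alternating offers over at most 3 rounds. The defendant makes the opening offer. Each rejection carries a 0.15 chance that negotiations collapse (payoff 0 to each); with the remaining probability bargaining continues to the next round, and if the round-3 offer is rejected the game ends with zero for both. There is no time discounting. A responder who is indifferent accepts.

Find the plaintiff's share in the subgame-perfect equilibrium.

Round 3 (the defendant proposes): rejection yields 0 for the plaintiff; the defendant offers 0 and keeps 400.
Round 2 (the plaintiff proposes): rejecting gives the defendant an expected 0.85 × 400 = 340. The plaintiff offers 340 and keeps 400 − 340 = 60.
Round 1 (the defendant proposes): rejecting gives the plaintiff an expected 0.85 × 60 = 51. The defendant offers 51 and keeps 400 − 51 = 349.

51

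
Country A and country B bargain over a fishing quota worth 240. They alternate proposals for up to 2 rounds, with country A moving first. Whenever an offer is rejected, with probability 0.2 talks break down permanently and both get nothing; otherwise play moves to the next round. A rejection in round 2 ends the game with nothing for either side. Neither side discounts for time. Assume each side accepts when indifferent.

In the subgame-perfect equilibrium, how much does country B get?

192

Round 2 (country B proposes): rejection yields 0 for country A; country B offers 0 and keeps 240.
Round 1 (country A proposes): rejecting gives country B an expected 0.8 × 240 = 192. Country A offers 192 and keeps 240 − 192 = 48.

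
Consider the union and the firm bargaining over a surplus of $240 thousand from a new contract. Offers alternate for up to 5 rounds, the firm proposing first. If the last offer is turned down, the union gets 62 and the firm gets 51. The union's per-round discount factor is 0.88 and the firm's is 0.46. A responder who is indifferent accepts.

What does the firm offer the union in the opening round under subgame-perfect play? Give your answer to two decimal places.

Round 5 (the firm proposes): the union gets 62 if talks fail, so the firm offers 62 and keeps 178.
Round 4 (the union proposes): the firm can get 178 next round, worth 0.46 × 178 = 81.88 now; the union offers that and keeps 158.12.
Round 3 (the firm proposes): the union can get 158.12 next round, worth 0.88 × 158.12 = 139.1456 now; the firm offers that and keeps 100.8544.
Round 2 (the union proposes): the firm can get 100.8544 next round, worth 0.46 × 100.8544 = 46.393024 now. The union offers 46.393024 and keeps 240 − 46.393024 = 193.606976.
Round 1 (the firm proposes): the union can get 193.606976 next round, worth 0.88 × 193.606976 = 170.37413888 now, so the firm offers 170.37413888, keeping 69.62586112.

170.37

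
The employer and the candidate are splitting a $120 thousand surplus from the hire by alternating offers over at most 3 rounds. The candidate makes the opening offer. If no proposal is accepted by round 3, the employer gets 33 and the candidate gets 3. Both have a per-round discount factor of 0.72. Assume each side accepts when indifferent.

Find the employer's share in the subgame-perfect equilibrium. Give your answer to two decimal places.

41.30

Round 3 (the candidate proposes): the employer gets 33 if talks fail, so the candidate offers 33 and keeps 87.
Round 2 (the employer proposes): the candidate can get 87 next round, worth 0.72 × 87 = 62.64 now; the employer offers that and keeps 57.36.
Round 1 (the candidate proposes): the employer can get 57.36 next round, worth 0.72 × 57.36 = 41.2992 now; the candidate offers that and keeps 78.7008.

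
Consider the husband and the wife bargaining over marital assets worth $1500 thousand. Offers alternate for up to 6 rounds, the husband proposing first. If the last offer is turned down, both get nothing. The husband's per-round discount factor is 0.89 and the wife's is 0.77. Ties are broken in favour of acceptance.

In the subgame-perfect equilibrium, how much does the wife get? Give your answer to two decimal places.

756.55

Round 6 (the wife proposes): rejection yields 0 for the husband; the wife offers 0 and keeps 1500.
Round 5 (the husband proposes): the wife can get 1500 next round, worth 0.77 × 1500 = 1155 now. The husband offers 1155 and keeps 1500 − 1155 = 345.
Round 4 (the wife proposes): the husband can get 345 next round, worth 0.89 × 345 = 307.05 now; the wife offers that and keeps 1192.95.
Round 3 (the husband proposes): the wife can get 1192.95 next round, worth 0.77 × 1192.95 = 918.5715 now, so the husband offers 918.5715, keeping 581.4285.
Round 2 (the wife proposes): the husband can get 581.4285 next round, worth 0.89 × 581.4285 = 517.471365 now; the wife offers that and keeps 982.528635.
Round 1 (the husband proposes): the wife can get 982.528635 next round, worth 0.77 × 982.528635 = 756.54704895 now; the husband offers that and keeps 743.45295105.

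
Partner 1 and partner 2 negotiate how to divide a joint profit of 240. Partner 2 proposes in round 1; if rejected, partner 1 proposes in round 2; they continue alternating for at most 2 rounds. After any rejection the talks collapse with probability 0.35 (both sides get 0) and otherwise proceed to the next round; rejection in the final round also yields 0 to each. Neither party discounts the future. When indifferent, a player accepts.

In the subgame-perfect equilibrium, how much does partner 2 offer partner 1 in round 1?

156

By backward induction:
Round 2 (partner 1 proposes): partner 2 will accept anything ≥ 0, so partner 1 offers 0 and keeps 240.
Round 1 (partner 2 proposes): rejecting gives partner 1 an expected 0.65 × 240 = 156; partner 2 offers that and keeps 84.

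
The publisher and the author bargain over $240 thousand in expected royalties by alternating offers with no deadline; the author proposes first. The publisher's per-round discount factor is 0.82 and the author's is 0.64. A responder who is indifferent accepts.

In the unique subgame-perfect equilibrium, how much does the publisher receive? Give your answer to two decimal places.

149.09

When the author proposes, the publisher accepts any offer worth at least 0.82 times what the publisher would get by proposing next round; and vice versa.
This gives x = 240 − 0.82y and y = 240 − 0.64x, where x and y are each side's share when it proposes.
Hence (1 − 0.82·0.64)x = 240(1 − 0.82), i.e. 0.4752·x = 43.2.
x ≈ 90.9091; the publisher's share is 240 − x ≈ 149.0909.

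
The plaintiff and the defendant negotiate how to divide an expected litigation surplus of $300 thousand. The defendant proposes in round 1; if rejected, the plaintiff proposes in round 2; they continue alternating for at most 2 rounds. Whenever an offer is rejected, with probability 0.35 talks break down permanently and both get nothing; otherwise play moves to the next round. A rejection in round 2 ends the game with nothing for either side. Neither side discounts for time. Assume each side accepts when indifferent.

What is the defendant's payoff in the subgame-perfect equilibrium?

Round 2 (the plaintiff proposes): the defendant will accept anything ≥ 0, so the plaintiff offers 0 and keeps 300.
Round 1 (the defendant proposes): rejecting gives the plaintiff an expected 0.65 × 300 = 195, so the defendant offers 195, keeping 105.

105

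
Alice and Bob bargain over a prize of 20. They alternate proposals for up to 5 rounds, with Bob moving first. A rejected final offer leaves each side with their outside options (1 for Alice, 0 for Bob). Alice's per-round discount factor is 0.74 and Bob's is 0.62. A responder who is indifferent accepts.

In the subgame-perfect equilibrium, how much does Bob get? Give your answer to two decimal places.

Round 5 (Bob proposes): Alice gets 1 if talks fail, so Bob offers 1 and keeps 19.
Round 4 (Alice proposes): Bob can get 19 next round, worth 0.62 × 19 = 11.78 now, so Alice offers 11.78, keeping 8.22.
Round 3 (Bob proposes): Alice can get 8.22 next round, worth 0.74 × 8.22 = 6.0828 now, so Bob offers 6.0828, keeping 13.9172.
Round 2 (Alice proposes): Bob can get 13.9172 next round, worth 0.62 × 13.9172 = 8.628664 now. Alice offers 8.628664 and keeps 20 − 8.628664 = 11.371336.
Round 1 (Bob proposes): Alice can get 11.371336 next round, worth 0.74 × 11.371336 = 8.41478864 now, so Bob offers 8.41478864, keeping 11.58521136.

11.59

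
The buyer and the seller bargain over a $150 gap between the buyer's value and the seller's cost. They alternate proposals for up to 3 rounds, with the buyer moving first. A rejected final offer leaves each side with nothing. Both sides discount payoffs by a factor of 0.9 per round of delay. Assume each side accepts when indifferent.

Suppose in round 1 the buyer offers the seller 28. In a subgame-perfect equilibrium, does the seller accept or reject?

Work out the seller's continuation value if the offer is rejected.
Round 3 (the buyer proposes): rejection yields 0 for the seller; the buyer offers 0 and keeps 150.
Round 2 (the seller proposes): the buyer can get 150 next round, worth 0.9 × 150 = 135 now; the seller offers that and keeps 15.
So by rejecting in round 1, the seller gets 15 next round, worth 0.9 × 15 = 13.5 now.
Offer 28 ≥ 13.5, so the seller accepts.

Accept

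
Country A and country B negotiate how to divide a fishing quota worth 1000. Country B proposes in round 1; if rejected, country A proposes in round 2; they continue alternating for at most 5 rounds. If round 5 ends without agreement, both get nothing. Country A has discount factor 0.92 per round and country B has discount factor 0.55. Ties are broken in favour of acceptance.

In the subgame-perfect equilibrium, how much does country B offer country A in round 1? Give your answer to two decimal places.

623.48

Solve by backward induction from round 5.
Round 5 (country B proposes): country A will accept anything ≥ 0, so country B offers 0 and keeps 1000.
Round 4 (country A proposes): country B can get 1000 next round, worth 0.55 × 1000 = 550 now, so country A offers 550, keeping 450.
Round 3 (country B proposes): country A can get 450 next round, worth 0.92 × 450 = 414 now. Country B offers 414 and keeps 1000 − 414 = 586.
Round 2 (country A proposes): country B can get 586 next round, worth 0.55 × 586 = 322.3 now; country A offers that and keeps 677.7.
Round 1 (country B proposes): country A can get 677.7 next round, worth 0.92 × 677.7 = 623.484 now, so country B offers 623.484, keeping 376.516.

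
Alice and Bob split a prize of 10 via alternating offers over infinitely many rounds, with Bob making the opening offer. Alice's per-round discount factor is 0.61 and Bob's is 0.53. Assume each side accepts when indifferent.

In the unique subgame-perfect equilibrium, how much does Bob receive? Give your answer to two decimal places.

In a stationary SPE each proposer offers the other exactly their discounted continuation value.
If Bob keeps x when proposing and Alice keeps y when proposing, then x = 10 − 0.61y and y = 10 − 0.53x.
Solving: x = 10(1 − 0.61) / (1 − 0.53·0.61) = 3.9 / 0.6767 ≈ 5.7633.
Alice gets 10 − 5.7633 ≈ 4.2367.

5.76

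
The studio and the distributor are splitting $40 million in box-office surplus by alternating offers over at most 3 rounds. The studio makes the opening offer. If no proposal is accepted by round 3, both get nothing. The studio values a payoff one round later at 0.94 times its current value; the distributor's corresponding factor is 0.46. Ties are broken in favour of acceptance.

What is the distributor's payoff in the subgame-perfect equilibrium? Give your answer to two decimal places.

1.10

Work backward from the last round.
Round 3 (the studio proposes): rejection yields 0 for the distributor; the studio offers 0 and keeps 40.
Round 2 (the distributor proposes): the studio can get 40 next round, worth 0.94 × 40 = 37.6 now, so the distributor offers 37.6, keeping 2.4.
Round 1 (the studio proposes): the distributor can get 2.4 next round, worth 0.46 × 2.4 = 1.104 now. The studio offers 1.104 and keeps 40 − 1.104 = 38.896.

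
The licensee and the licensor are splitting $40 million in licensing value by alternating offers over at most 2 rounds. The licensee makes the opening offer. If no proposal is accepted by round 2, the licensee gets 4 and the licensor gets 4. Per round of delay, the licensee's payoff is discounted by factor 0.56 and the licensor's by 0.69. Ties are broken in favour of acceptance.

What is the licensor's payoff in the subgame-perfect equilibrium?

24.84

Round 2 (the licensor proposes): the licensee gets 4 if talks fail, so the licensor offers 4 and keeps 36.
Round 1 (the licensee proposes): the licensor can get 36 next round, worth 0.69 × 36 = 24.84 now, so the licensee offers 24.84, keeping 15.16.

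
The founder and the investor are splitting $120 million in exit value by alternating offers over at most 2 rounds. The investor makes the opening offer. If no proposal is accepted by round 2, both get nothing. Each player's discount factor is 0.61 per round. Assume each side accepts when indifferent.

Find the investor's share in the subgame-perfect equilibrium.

Work backward from the last round.
Round 2 (the founder proposes): the investor will accept anything ≥ 0, so the founder offers 0 and keeps 120.
Round 1 (the investor proposes): the founder can get 120 next round, worth 0.61 × 120 = 73.2 now. The investor offers 73.2 and keeps 120 − 73.2 = 46.8.

46.8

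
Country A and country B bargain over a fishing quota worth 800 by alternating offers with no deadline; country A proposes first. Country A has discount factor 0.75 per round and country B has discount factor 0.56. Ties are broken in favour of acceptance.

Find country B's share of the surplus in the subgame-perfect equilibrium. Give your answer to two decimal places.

In a stationary SPE each proposer offers the other exactly their discounted continuation value.
If country A keeps x when proposing and country B keeps y when proposing, then x = 800 − 0.56y and y = 800 − 0.75x.
Solving: x = 800(1 − 0.56) / (1 − 0.75·0.56) = 352 / 0.58 ≈ 606.8966.
Country B gets 800 − 606.8966 ≈ 193.1034.

193.10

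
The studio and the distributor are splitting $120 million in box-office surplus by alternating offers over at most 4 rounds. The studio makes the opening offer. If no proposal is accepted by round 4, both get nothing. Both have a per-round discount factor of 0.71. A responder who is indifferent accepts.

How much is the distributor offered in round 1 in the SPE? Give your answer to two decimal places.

Round 4 (the distributor proposes): the studio will accept anything ≥ 0, so the distributor offers 0 and keeps 120.
Round 3 (the studio proposes): the distributor can get 120 next round, worth 0.71 × 120 = 85.2 now. The studio offers 85.2 and keeps 120 − 85.2 = 34.8.
Round 2 (the distributor proposes): the studio can get 34.8 next round, worth 0.71 × 34.8 = 24.708 now. The distributor offers 24.708 and keeps 120 − 24.708 = 95.292.
Round 1 (the studio proposes): the distributor can get 95.292 next round, worth 0.71 × 95.292 = 67.65732 now, so the studio offers 67.65732, keeping 52.34268.

67.66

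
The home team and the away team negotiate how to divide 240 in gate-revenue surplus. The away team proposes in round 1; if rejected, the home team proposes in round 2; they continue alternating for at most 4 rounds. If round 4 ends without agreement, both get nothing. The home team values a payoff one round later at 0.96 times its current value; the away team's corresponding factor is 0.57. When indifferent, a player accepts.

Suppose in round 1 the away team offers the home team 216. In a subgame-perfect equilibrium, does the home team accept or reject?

Round 4 (the home team proposes): the away team will accept anything ≥ 0, so the home team offers 0 and keeps 240.
Round 3 (the away team proposes): the home team can get 240 next round, worth 0.96 × 240 = 230.4 now, so the away team offers 230.4, keeping 9.6.
Round 2 (the home team proposes): the away team can get 9.6 next round, worth 0.57 × 9.6 = 5.472 now, so the home team offers 5.472, keeping 234.528.
So by rejecting in round 1, the home team gets 234.528 next round, worth 0.96 × 234.528 = 225.14688 now.
Offer 216 < 225.14688, so the home team rejects.

Reject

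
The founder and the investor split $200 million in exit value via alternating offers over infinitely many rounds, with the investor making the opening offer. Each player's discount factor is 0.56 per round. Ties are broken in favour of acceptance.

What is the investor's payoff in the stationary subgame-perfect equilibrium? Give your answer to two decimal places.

128.21

When the investor proposes, the founder accepts any offer worth at least 0.56 times what the founder would get by proposing next round; and vice versa.
This gives x = 200 − 0.56y and y = 200 − 0.56x, where x and y are each side's share when it proposes.
Hence (1 − 0.56·0.56)x = 200(1 − 0.56), i.e. 0.6864·x = 88.
x ≈ 128.2051; the founder's share is 200 − x ≈ 71.7949.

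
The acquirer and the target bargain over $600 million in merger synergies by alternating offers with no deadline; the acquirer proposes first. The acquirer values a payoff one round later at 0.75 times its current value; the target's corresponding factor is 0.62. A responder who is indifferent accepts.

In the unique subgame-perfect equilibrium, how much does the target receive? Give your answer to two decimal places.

Let x be the acquirer's share when the acquirer proposes and y be the target's share when the target proposes.
The target accepts iff offered ≥ 0.62·y, so x = 600 − 0.62y. Symmetrically y = 600 − 0.75x.
Substituting: x = 600 − 0.62(600 − 0.75x), giving x(1 − 0.75·0.62) = 600(1 − 0.62).
So x = 600 × 0.38 / 0.535 ≈ 426.1682, and the target receives 600 − x ≈ 173.8318.

173.83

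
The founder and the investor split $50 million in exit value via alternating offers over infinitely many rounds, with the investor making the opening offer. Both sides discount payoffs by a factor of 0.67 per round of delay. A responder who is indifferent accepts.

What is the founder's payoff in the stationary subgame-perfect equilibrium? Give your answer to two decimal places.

Let x be the investor's share when the investor proposes and y be the founder's share when the founder proposes.
The founder accepts iff offered ≥ 0.67·y, so x = 50 − 0.67y. Symmetrically y = 50 − 0.67x.
Substituting: x = 50 − 0.67(50 − 0.67x), giving x(1 − 0.67·0.67) = 50(1 − 0.67).
So x = 50 × 0.33 / 0.5511 ≈ 29.9401, and the founder receives 50 − x ≈ 20.0599.

20.06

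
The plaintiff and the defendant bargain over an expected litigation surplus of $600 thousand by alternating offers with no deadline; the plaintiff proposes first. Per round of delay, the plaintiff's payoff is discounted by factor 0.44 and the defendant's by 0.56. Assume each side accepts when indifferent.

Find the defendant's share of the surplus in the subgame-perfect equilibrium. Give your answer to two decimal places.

249.68

In a stationary SPE each proposer offers the other exactly their discounted continuation value.
If the plaintiff keeps x when proposing and the defendant keeps y when proposing, then x = 600 − 0.56y and y = 600 − 0.44x.
Solving: x = 600(1 − 0.56) / (1 − 0.44·0.56) = 264 / 0.7536 ≈ 350.3185.
The defendant gets 600 − 350.3185 ≈ 249.6815.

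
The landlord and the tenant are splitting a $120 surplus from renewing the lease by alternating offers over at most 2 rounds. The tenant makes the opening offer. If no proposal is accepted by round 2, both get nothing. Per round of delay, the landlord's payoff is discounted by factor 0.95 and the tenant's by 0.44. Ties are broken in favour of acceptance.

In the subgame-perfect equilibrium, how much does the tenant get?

By backward induction:
Round 2 (the landlord proposes): rejection yields 0 for the tenant; the landlord offers 0 and keeps 120.
Round 1 (the tenant proposes): the landlord can get 120 next round, worth 0.95 × 120 = 114 now; the tenant offers that and keeps 6.

6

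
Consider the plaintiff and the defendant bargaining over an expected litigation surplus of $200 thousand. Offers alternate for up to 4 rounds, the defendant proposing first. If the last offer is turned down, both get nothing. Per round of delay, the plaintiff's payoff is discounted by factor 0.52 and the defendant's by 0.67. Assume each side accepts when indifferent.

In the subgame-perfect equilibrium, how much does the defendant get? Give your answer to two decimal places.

Round 4 (the plaintiff proposes): the defendant will accept anything ≥ 0, so the plaintiff offers 0 and keeps 200.
Round 3 (the defendant proposes): the plaintiff can get 200 next round, worth 0.52 × 200 = 104 now. The defendant offers 104 and keeps 200 − 104 = 96.
Round 2 (the plaintiff proposes): the defendant can get 96 next round, worth 0.67 × 96 = 64.32 now, so the plaintiff offers 64.32, keeping 135.68.
Round 1 (the defendant proposes): the plaintiff can get 135.68 next round, worth 0.52 × 135.68 = 70.5536 now, so the defendant offers 70.5536, keeping 129.4464.

129.45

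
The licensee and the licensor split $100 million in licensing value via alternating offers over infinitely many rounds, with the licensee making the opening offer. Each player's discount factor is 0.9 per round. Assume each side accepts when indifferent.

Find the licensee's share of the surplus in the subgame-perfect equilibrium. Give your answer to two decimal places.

52.63

When the licensee proposes, the licensor accepts any offer worth at least 0.9 times what the licensor would get by proposing next round; and vice versa.
This gives x = 100 − 0.9y and y = 100 − 0.9x, where x and y are each side's share when it proposes.
Hence (1 − 0.9·0.9)x = 100(1 − 0.9), i.e. 0.19·x = 10.
x ≈ 52.6316; the licensor's share is 100 − x ≈ 47.3684.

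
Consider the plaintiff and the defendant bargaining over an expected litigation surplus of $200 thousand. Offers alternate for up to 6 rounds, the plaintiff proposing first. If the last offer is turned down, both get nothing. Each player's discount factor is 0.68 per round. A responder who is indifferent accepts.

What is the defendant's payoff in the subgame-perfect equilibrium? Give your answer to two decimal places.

Round 6 (the defendant proposes): the plaintiff will accept anything ≥ 0, so the defendant offers 0 and keeps 200.
Round 5 (the plaintiff proposes): the defendant can get 200 next round, worth 0.68 × 200 = 136 now; the plaintiff offers that and keeps 64.
Round 4 (the defendant proposes): the plaintiff can get 64 next round, worth 0.68 × 64 = 43.52 now; the defendant offers that and keeps 156.48.
Round 3 (the plaintiff proposes): the defendant can get 156.48 next round, worth 0.68 × 156.48 = 106.4064 now. The plaintiff offers 106.4064 and keeps 200 − 106.4064 = 93.5936.
Round 2 (the defendant proposes): the plaintiff can get 93.5936 next round, worth 0.68 × 93.5936 = 63.643648 now, so the defendant offers 63.643648, keeping 136.356352.
Round 1 (the plaintiff proposes): the defendant can get 136.356352 next round, worth 0.68 × 136.356352 = 92.72231936 now, so the plaintiff offers 92.72231936, keeping 107.27768064.

92.72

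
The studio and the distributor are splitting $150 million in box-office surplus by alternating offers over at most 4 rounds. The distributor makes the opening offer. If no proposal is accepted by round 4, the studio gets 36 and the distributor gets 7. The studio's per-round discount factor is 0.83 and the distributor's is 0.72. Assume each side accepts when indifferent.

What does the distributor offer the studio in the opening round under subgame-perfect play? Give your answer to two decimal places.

Solve by backward induction from round 4.
Round 4 (the studio proposes): the distributor gets 7 if talks fail, so the studio offers 7 and keeps 143.
Round 3 (the distributor proposes): the studio can get 143 next round, worth 0.83 × 143 = 118.69 now, so the distributor offers 118.69, keeping 31.31.
Round 2 (the studio proposes): the distributor can get 31.31 next round, worth 0.72 × 31.31 = 22.5432 now, so the studio offers 22.5432, keeping 127.4568.
Round 1 (the distributor proposes): the studio can get 127.4568 next round, worth 0.83 × 127.4568 = 105.789144 now. The distributor offers 105.789144 and keeps 150 − 105.789144 = 44.210856.

105.79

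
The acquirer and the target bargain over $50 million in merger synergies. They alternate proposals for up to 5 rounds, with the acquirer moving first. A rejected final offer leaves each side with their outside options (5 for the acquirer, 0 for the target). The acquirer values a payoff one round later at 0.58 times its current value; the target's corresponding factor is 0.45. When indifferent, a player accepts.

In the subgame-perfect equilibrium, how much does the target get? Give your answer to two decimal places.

11.92

Solve by backward induction from round 5.
Round 5 (the acquirer proposes): rejection yields 0 for the target; the acquirer offers 0 and keeps 50.
Round 4 (the target proposes): the acquirer can get 50 next round, worth 0.58 × 50 = 29 now; the target offers that and keeps 21.
Round 3 (the acquirer proposes): the target can get 21 next round, worth 0.45 × 21 = 9.45 now. The acquirer offers 9.45 and keeps 50 − 9.45 = 40.55.
Round 2 (the target proposes): the acquirer can get 40.55 next round, worth 0.58 × 40.55 = 23.519 now, so the target offers 23.519, keeping 26.481.
Round 1 (the acquirer proposes): the target can get 26.481 next round, worth 0.45 × 26.481 = 11.91645 now, so the acquirer offers 11.91645, keeping 38.08355.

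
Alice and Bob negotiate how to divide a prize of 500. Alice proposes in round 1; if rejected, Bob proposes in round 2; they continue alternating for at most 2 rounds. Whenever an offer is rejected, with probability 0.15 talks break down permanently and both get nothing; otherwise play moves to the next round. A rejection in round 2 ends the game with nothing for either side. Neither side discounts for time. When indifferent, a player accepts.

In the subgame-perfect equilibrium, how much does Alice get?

By backward induction:
Round 2 (Bob proposes): rejection yields 0 for Alice; Bob offers 0 and keeps 500.
Round 1 (Alice proposes): rejecting gives Bob an expected 0.85 × 500 = 425, so Alice offers 425, keeping 75.

75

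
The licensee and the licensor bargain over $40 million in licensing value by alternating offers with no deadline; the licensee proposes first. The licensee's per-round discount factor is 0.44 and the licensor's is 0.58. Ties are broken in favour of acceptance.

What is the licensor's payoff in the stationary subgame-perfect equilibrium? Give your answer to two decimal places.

17.44

Let x be the licensee's share when the licensee proposes and y be the licensor's share when the licensor proposes.
The licensor accepts iff offered ≥ 0.58·y, so x = 40 − 0.58y. Symmetrically y = 40 − 0.44x.
Substituting: x = 40 − 0.58(40 − 0.44x), giving x(1 − 0.44·0.58) = 40(1 − 0.58).
So x = 40 × 0.42 / 0.7448 ≈ 22.5564, and the licensor receives 40 − x ≈ 17.4436.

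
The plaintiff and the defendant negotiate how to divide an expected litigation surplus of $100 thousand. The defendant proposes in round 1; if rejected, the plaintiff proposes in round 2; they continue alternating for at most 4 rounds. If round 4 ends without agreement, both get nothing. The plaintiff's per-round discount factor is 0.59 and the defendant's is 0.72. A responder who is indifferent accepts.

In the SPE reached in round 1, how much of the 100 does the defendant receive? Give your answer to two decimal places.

Round 4 (the plaintiff proposes): rejection yields 0 for the defendant; the plaintiff offers 0 and keeps 100.
Round 3 (the defendant proposes): the plaintiff can get 100 next round, worth 0.59 × 100 = 59 now; the defendant offers that and keeps 41.
Round 2 (the plaintiff proposes): the defendant can get 41 next round, worth 0.72 × 41 = 29.52 now. The plaintiff offers 29.52 and keeps 100 − 29.52 = 70.48.
Round 1 (the defendant proposes): the plaintiff can get 70.48 next round, worth 0.59 × 70.48 = 41.5832 now. The defendant offers 41.5832 and keeps 100 − 41.5832 = 58.4168.

58.42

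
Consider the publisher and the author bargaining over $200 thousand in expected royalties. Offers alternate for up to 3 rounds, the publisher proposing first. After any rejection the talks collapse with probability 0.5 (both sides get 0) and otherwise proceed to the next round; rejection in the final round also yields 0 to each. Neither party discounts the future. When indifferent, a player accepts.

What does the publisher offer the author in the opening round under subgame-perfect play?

By backward induction:
Round 3 (the publisher proposes): the author will accept anything ≥ 0, so the publisher offers 0 and keeps 200.
Round 2 (the author proposes): rejecting gives the publisher an expected 0.5 × 200 = 100. The author offers 100 and keeps 200 − 100 = 100.
Round 1 (the publisher proposes): rejecting gives the author an expected 0.5 × 100 = 50, so the publisher offers 50, keeping 150.

50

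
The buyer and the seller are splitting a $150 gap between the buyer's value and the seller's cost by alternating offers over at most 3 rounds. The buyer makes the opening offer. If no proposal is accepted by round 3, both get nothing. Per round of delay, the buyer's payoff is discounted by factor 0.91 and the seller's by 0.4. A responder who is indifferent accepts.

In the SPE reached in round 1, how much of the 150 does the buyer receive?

144.6

Round 3 (the buyer proposes): the seller will accept anything ≥ 0, so the buyer offers 0 and keeps 150.
Round 2 (the seller proposes): the buyer can get 150 next round, worth 0.91 × 150 = 136.5 now. The seller offers 136.5 and keeps 150 − 136.5 = 13.5.
Round 1 (the buyer proposes): the seller can get 13.5 next round, worth 0.4 × 13.5 = 5.4 now, so the buyer offers 5.4, keeping 144.6.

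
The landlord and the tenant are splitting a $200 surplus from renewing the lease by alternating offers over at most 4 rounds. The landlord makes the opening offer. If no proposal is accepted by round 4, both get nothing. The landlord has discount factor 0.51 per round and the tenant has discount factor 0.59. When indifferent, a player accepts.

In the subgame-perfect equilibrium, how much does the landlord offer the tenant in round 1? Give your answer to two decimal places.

93.33

Round 4 (the tenant proposes): the landlord will accept anything ≥ 0, so the tenant offers 0 and keeps 200.
Round 3 (the landlord proposes): the tenant can get 200 next round, worth 0.59 × 200 = 118 now, so the landlord offers 118, keeping 82.
Round 2 (the tenant proposes): the landlord can get 82 next round, worth 0.51 × 82 = 41.82 now. The tenant offers 41.82 and keeps 200 − 41.82 = 158.18.
Round 1 (the landlord proposes): the tenant can get 158.18 next round, worth 0.59 × 158.18 = 93.3262 now. The landlord offers 93.3262 and keeps 200 − 93.3262 = 106.6738.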